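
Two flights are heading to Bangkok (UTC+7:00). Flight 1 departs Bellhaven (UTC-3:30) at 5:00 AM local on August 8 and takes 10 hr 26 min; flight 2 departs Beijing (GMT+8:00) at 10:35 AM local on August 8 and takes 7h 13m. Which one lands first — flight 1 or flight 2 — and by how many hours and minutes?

the second, by 9 hours 8 minutes

Flight 1 in UTC: 5:00 AM + 3:30 = 8:30 AM on Aug 8.
+10 hours and 26 minutes → arrive 6:56 PM UTC on Aug 8.
Flight 2 in UTC: 10:35 AM − 8:00 = 2:35 AM on Aug 8.
+7 hours and 13 minutes → arrive 9:48 AM UTC on Aug 8.
Flight 2 lands earlier by 9 hours 8 minutes.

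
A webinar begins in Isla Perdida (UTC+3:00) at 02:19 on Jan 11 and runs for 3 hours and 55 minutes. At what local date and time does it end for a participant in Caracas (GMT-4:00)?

23:14 on January 10

Convert start to UTC: 02:19 − 3:00 = 23:19 UTC on Jan 10.
Add 3 hours and 55 minutes duration → 03:14 UTC (Jan 11).
Caracas is UTC−4:00, so local end time = 03:14 − 4:00 = 23:14 on Jan 10.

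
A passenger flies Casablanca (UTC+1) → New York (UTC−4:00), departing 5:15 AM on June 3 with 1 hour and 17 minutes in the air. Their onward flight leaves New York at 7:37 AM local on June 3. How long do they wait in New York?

Convert departure to UTC: 5:15 AM − 1:00 = 4:15 AM UTC on Jun 3.
Add 1 hour 17 minutes flight time → 5:32 AM UTC.
New York is UTC−4:00, so local arrival = 5:32 AM − 4:00 = 1:32 AM on Jun 3.
Layover = 7:37 AM − 1:32 AM = 6 hours 5 minutes.

6 hours 5 minutes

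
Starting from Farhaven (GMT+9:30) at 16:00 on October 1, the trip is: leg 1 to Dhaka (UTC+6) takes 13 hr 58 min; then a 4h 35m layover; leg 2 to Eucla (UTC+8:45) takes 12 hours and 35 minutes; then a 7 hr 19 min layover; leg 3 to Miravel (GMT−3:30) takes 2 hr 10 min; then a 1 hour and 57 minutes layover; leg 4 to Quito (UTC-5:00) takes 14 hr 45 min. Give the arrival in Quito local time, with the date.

10:49 on Oct 3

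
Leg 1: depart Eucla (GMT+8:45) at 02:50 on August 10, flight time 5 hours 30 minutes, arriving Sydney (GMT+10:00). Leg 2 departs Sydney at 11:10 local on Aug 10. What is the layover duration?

Convert departure to UTC: 02:50 − 8:45 = 18:05 UTC on Aug 9.
Add 5 hours and 30 minutes flight time → 23:35 UTC.
Sydney is UTC+10:00, so local arrival = 23:35 + 10:00 = 09:35 on Aug 10.
Layover = 11:10 − 09:35 = 1 hour 35 minutes.

1 hour 35 minutes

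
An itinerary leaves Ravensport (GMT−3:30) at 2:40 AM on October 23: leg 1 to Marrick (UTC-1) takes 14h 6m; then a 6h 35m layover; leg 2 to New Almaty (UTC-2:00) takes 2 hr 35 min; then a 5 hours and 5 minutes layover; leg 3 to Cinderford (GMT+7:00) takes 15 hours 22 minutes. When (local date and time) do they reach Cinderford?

8:53 AM on October 25

Convert departure to UTC: 2:40 AM + 3:30 = 6:10 AM UTC on Oct 23.
Add 14 hours 6 minutes leg 1 → 8:16 PM UTC.
Add 6 hours 35 minutes layover in Marrick → 2:51 AM UTC (Oct 24).
Add 2 hours and 35 minutes leg 2 → 5:26 AM UTC.
Add 5 hours 5 minutes layover in New Almaty → 10:31 AM UTC.
Add 15 hours and 22 minutes leg 3 → 1:53 AM UTC (Oct 25).
Cinderford is UTC+7:00, so local arrival = 1:53 AM + 7:00 = 8:53 AM on Oct 25.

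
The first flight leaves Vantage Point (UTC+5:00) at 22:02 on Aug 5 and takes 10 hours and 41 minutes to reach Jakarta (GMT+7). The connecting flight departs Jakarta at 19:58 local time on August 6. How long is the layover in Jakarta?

Convert departure to UTC: 22:02 − 5:00 = 17:02 UTC on Aug 5.
Add 10 hours and 41 minutes flight time → 03:43 UTC (Aug 6).
Jakarta is UTC+7:00, so local arrival = 03:43 + 7:00 = 10:43 on Aug 6.
Layover = 19:58 − 10:43 = 9 hours 15 minutes.

9 hours 15 minutes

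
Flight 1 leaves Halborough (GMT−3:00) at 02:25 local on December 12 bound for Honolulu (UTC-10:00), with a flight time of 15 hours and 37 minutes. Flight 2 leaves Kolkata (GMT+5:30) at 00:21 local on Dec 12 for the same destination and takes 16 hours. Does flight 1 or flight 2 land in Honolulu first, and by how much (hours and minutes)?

the second, by 10 hours 11 minutes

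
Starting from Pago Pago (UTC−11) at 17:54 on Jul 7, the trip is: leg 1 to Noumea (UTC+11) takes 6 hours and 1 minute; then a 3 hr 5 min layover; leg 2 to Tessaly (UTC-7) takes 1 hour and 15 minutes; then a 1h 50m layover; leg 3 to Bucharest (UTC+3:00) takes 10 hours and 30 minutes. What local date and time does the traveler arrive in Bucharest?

Convert departure to UTC: 17:54 + 11:00 = 04:54 UTC on Jul 8.
Add 6 hours 1 minute leg 1 → 10:55 UTC.
Add 3 hours 5 minutes layover in Noumea → 14:00 UTC.
Add 1 hour and 15 minutes leg 2 → 15:15 UTC.
Add 1 hour 50 minutes layover in Tessaly → 17:05 UTC.
Add 10 hours and 30 minutes leg 3 → 03:35 UTC (Jul 9).
Bucharest is UTC+3:00, so local arrival = 03:35 + 3:00 = 06:35 on Jul 9.

06:35 on July 9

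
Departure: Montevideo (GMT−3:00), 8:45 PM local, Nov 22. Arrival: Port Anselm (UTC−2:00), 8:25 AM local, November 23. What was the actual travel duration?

Departure in UTC: 8:45 PM + 3:00 = 11:45 PM on Nov 22.
Arrival in UTC: 8:25 AM + 2:00 = 10:25 AM on Nov 23.
Elapsed = 10:25 AM − 11:45 PM (+1 day) = 10 hours 40 minutes.

10 hours 40 minutes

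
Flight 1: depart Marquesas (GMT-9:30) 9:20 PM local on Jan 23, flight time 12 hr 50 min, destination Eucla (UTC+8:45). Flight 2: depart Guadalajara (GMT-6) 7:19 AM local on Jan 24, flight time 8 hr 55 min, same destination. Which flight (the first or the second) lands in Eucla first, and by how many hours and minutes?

the first, by 2 hours 34 minutes

Flight 1 in UTC: 9:20 PM + 9:30 = 6:50 AM on Jan 24.
+12 hours and 50 minutes → arrive 7:40 PM UTC on Jan 24.
Flight 2 in UTC: 7:19 AM + 6:00 = 1:19 PM on Jan 24.
+8 hours 55 minutes → arrive 10:14 PM UTC on Jan 24.
Flight 1 lands earlier by 2 hours 34 minutes.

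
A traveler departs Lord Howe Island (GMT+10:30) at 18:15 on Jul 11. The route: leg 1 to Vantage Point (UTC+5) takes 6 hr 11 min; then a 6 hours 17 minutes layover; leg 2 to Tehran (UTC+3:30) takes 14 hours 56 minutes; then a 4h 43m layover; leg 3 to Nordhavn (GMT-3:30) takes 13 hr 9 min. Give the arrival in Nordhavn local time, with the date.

Convert departure to UTC: 18:15 − 10:30 = 07:45 UTC on Jul 11.
Add 6 hours 11 minutes leg 1 → 13:56 UTC.
Add 6 hours 17 minutes layover in Vantage Point → 20:13 UTC.
Add 14 hours and 56 minutes leg 2 → 11:09 UTC (Jul 12).
Add 4 hours and 43 minutes layover in Tehran → 15:52 UTC.
Add 13 hours and 9 minutes leg 3 → 05:01 UTC (Jul 13).
Nordhavn is UTC−3:30, so local arrival = 05:01 − 3:30 = 01:31 on Jul 13.

01:31 on July 13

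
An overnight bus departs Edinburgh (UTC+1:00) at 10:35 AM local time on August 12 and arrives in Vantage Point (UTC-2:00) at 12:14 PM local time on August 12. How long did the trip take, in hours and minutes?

4 hours 39 minutes

Departure in UTC: 10:35 AM − 1:00 = 9:35 AM on Aug 12.
Arrival in UTC: 12:14 PM + 2:00 = 2:14 PM on Aug 12.
Elapsed = 2:14 PM − 9:35 AM = 4 hours 39 minutes.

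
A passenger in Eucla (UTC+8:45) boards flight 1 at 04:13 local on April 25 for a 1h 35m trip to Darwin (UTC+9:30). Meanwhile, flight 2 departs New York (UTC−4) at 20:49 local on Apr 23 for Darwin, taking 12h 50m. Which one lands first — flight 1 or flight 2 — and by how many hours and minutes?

the second, by 7 hours 24 minutes

Flight 1 in UTC: 04:13 − 8:45 = 19:28 on Apr 24.
+1 hour 35 minutes → arrive 21:03 UTC on Apr 24.
Flight 2 in UTC: 20:49 + 4:00 = 00:49 on Apr 24.
+12 hours and 50 minutes → arrive 13:39 UTC on Apr 24.
Flight 2 lands earlier by 7 hours 24 minutes.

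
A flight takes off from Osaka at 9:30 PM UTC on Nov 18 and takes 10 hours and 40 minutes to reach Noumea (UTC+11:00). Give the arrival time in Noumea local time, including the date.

7:10 PM on Nov 19

Departure is given in UTC: 9:30 PM on Nov 18.
Add 10 hours and 40 minutes → 8:10 AM UTC (Nov 19).
Noumea is UTC+11:00: 8:10 AM + 11:00 = 7:10 PM on Nov 19.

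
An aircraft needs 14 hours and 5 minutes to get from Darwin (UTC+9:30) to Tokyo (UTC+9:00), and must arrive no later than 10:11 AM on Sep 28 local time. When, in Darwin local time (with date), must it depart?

Target arrival in UTC: 10:11 AM − 9:00 = 1:11 AM on Sep 28.
Subtract 14 hours 5 minutes → departure 11:06 AM UTC on Sep 27.
Darwin is UTC+9:30: 11:06 AM + 9:30 = 8:36 PM on Sep 27.

8:36 PM on September 27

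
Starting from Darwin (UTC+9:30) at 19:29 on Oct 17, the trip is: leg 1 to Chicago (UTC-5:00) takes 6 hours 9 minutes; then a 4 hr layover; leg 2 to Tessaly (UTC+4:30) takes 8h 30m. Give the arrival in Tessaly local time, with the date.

09:08 on Oct 18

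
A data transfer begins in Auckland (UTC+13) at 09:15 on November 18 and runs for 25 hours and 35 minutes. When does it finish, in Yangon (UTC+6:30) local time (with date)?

04:20 on November 19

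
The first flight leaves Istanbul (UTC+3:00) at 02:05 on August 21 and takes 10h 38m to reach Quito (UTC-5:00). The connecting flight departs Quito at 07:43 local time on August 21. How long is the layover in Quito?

Convert departure to UTC: 02:05 − 3:00 = 23:05 UTC on Aug 20.
Add 10 hours 38 minutes flight time → 09:43 UTC (Aug 21).
Quito is UTC−5:00, so local arrival = 09:43 − 5:00 = 04:43 on Aug 21.
Layover = 07:43 − 04:43 = 3 hours.

3 hours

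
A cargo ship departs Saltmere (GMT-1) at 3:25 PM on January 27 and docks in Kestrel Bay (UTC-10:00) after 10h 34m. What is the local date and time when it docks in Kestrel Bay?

4:59 PM on Jan 27

Convert departure to UTC: 3:25 PM + 1:00 = 4:25 PM UTC on Jan 27.
Add 10 hours and 34 minutes travel time → 2:59 AM UTC (Jan 28).
Kestrel Bay is UTC−10:00, so local arrival = 2:59 AM − 10:00 = 4:59 PM on Jan 27.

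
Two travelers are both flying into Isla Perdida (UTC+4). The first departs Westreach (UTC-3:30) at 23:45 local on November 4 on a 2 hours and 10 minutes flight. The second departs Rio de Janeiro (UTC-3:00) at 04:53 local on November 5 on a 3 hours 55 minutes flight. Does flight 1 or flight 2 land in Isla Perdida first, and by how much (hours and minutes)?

the first, by 6 hours 23 minutes

Flight 1 in UTC: 23:45 + 3:30 = 03:15 on Nov 5.
+2 hours 10 minutes → arrive 05:25 UTC on Nov 5.
Flight 2 in UTC: 04:53 + 3:00 = 07:53 on Nov 5.
+3 hours and 55 minutes → arrive 11:48 UTC on Nov 5.
Flight 1 lands earlier by 6 hours 23 minutes.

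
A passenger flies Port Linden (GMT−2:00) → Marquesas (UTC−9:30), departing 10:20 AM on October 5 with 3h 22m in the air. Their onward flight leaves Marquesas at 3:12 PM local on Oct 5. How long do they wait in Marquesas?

Convert departure to UTC: 10:20 AM + 2:00 = 12:20 PM UTC on Oct 5.
Add 3 hours 22 minutes flight time → 3:42 PM UTC.
Marquesas is UTC−9:30, so local arrival = 3:42 PM − 9:30 = 6:12 AM on Oct 5.
Layover = 3:12 PM − 6:12 AM = 9 hours.

9 hours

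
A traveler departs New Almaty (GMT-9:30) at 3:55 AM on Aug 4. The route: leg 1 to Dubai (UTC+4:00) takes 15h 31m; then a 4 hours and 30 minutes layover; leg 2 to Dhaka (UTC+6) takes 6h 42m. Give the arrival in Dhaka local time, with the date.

10:08 PM on August 5

Convert departure to UTC: 3:55 AM + 9:30 = 1:25 PM UTC on Aug 4.
Add 15 hours 31 minutes leg 1 → 4:56 AM UTC (Aug 5).
Add 4 hours 30 minutes layover in Dubai → 9:26 AM UTC.
Add 6 hours 42 minutes leg 2 → 4:08 PM UTC.
Dhaka is UTC+6:00, so local arrival = 4:08 PM + 6:00 = 10:08 PM on Aug 5.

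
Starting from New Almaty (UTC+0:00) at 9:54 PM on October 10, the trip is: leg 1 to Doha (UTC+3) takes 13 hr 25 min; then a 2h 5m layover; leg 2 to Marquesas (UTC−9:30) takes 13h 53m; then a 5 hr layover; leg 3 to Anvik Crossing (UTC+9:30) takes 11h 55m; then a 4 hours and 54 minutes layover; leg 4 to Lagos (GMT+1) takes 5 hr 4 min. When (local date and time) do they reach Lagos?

7:10 AM on October 13

New Almaty is at UTC+0, so departure is already 9:54 PM UTC on Oct 10.
Add 13 hours 25 minutes leg 1 → 11:19 AM UTC (Oct 11).
Add 2 hours and 5 minutes layover in Doha → 1:24 PM UTC.
Add 13 hours 53 minutes leg 2 → 3:17 AM UTC (Oct 12).
Add 5 hours layover in Marquesas → 8:17 AM UTC.
Add 11 hours and 55 minutes leg 3 → 8:12 PM UTC.
Add 4 hours 54 minutes layover in Anvik Crossing → 1:06 AM UTC (Oct 13).
Add 5 hours 4 minutes leg 4 → 6:10 AM UTC.
Lagos is UTC+1:00, so local arrival = 6:10 AM + 1:00 = 7:10 AM on Oct 13.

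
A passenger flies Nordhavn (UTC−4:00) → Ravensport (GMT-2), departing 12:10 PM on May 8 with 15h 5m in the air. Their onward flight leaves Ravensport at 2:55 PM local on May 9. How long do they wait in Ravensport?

9 hours 40 minutes

Convert departure to UTC: 12:10 PM + 4:00 = 4:10 PM UTC on May 8.
Add 15 hours 5 minutes flight time → 7:15 AM UTC (May 9).
Ravensport is UTC−2:00, so local arrival = 7:15 AM − 2:00 = 5:15 AM on May 9.
Layover = 2:55 PM − 5:15 AM = 9 hours 40 minutes.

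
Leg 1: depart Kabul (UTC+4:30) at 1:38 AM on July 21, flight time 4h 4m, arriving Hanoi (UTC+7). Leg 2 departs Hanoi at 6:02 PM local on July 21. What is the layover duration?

Convert departure to UTC: 1:38 AM − 4:30 = 9:08 PM UTC on Jul 20.
Add 4 hours and 4 minutes flight time → 1:12 AM UTC (Jul 21).
Hanoi is UTC+7:00, so local arrival = 1:12 AM + 7:00 = 8:12 AM on Jul 21.
Layover = 6:02 PM − 8:12 AM = 9 hours 50 minutes.

9 hours 50 minutes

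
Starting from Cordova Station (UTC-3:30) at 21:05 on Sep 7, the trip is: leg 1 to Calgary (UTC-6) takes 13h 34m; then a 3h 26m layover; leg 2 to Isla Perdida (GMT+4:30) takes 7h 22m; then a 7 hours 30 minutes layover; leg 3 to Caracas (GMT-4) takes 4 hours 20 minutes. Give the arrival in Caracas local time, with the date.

Convert departure to UTC: 21:05 + 3:30 = 00:35 UTC on Sep 8.
Add 13 hours and 34 minutes leg 1 → 14:09 UTC.
Add 3 hours 26 minutes layover in Calgary → 17:35 UTC.
Add 7 hours 22 minutes leg 2 → 00:57 UTC (Sep 9).
Add 7 hours and 30 minutes layover in Isla Perdida → 08:27 UTC.
Add 4 hours 20 minutes leg 3 → 12:47 UTC.
Caracas is UTC−4:00, so local arrival = 12:47 − 4:00 = 08:47 on Sep 9.

08:47 on Sep 9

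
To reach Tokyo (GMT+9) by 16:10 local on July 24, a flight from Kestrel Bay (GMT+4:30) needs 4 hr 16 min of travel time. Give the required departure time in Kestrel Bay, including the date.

07:24 on Jul 24

Target arrival in UTC: 16:10 − 9:00 = 07:10 on Jul 24.
Subtract 4 hours and 16 minutes → departure 02:54 UTC on Jul 24.
Kestrel Bay is UTC+4:30: 02:54 + 4:30 = 07:24 on Jul 24.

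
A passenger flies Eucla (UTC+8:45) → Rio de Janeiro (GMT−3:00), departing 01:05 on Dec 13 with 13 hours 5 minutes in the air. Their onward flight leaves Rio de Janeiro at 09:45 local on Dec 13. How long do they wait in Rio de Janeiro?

7 hours 20 minutes

Convert departure to UTC: 01:05 − 8:45 = 16:20 UTC on Dec 12.
Add 13 hours 5 minutes flight time → 05:25 UTC (Dec 13).
Rio de Janeiro is UTC−3:00, so local arrival = 05:25 − 3:00 = 02:25 on Dec 13.
Layover = 09:45 − 02:25 = 7 hours 20 minutes.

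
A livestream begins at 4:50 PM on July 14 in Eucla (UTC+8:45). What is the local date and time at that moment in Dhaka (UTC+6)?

In UTC: 4:50 PM − 8:45 = 8:05 AM on Jul 14.
Dhaka is UTC+6:00: 8:05 AM + 6:00 = 2:05 PM on Jul 14.

2:05 PM on July 14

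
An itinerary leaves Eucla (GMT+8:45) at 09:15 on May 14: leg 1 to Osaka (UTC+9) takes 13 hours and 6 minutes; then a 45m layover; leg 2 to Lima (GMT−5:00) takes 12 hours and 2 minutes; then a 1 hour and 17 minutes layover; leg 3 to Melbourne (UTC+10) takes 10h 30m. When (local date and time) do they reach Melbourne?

Convert departure to UTC: 09:15 − 8:45 = 00:30 UTC on May 14.
Add 13 hours 6 minutes leg 1 → 13:36 UTC.
Add 45 minutes layover in Osaka → 14:21 UTC.
Add 12 hours 2 minutes leg 2 → 02:23 UTC (May 15).
Add 1 hour 17 minutes layover in Lima → 03:40 UTC.
Add 10 hours and 30 minutes leg 3 → 14:10 UTC.
Melbourne is UTC+10:00, so local arrival = 14:10 + 10:00 = 00:10 on May 16.

00:10 on May 16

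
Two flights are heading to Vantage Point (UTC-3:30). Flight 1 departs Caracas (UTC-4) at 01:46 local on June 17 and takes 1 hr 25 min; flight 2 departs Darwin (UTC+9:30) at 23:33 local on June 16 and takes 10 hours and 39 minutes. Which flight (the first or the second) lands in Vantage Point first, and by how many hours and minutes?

the second, by 6 hours 29 minutes

Flight 1 in UTC: 01:46 + 4:00 = 05:46 on Jun 17.
+1 hour 25 minutes → arrive 07:11 UTC on Jun 17.
Flight 2 in UTC: 23:33 − 9:30 = 14:03 on Jun 16.
+10 hours and 39 minutes → arrive 00:42 UTC on Jun 17.
Flight 2 lands earlier by 6 hours 29 minutes.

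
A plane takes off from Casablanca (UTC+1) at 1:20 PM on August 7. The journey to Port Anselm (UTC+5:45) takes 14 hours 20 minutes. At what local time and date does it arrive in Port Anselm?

Convert departure to UTC: 1:20 PM − 1:00 = 12:20 PM UTC on Aug 7.
Add 14 hours and 20 minutes travel time → 2:40 AM UTC (Aug 8).
Port Anselm is UTC+5:45, so local arrival = 2:40 AM + 5:45 = 8:25 AM on Aug 8.

8:25 AM on August 8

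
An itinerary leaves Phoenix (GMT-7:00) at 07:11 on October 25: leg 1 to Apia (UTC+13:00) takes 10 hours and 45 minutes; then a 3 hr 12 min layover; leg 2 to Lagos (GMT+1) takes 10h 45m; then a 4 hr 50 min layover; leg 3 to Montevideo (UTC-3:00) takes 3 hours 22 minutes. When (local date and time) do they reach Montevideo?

Convert departure to UTC: 07:11 + 7:00 = 14:11 UTC on Oct 25.
Add 10 hours 45 minutes leg 1 → 00:56 UTC (Oct 26).
Add 3 hours and 12 minutes layover in Apia → 04:08 UTC.
Add 10 hours 45 minutes leg 2 → 14:53 UTC.
Add 4 hours and 50 minutes layover in Lagos → 19:43 UTC.
Add 3 hours 22 minutes leg 3 → 23:05 UTC.
Montevideo is UTC−3:00, so local arrival = 23:05 − 3:00 = 20:05 on Oct 26.

20:05 on Oct 26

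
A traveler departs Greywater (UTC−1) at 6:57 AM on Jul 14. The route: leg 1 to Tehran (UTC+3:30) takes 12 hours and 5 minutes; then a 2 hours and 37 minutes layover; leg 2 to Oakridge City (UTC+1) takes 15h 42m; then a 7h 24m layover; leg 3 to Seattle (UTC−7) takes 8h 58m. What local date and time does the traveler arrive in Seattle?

Convert departure to UTC: 6:57 AM + 1:00 = 7:57 AM UTC on Jul 14.
Add 12 hours and 5 minutes leg 1 → 8:02 PM UTC.
Add 2 hours 37 minutes layover in Tehran → 10:39 PM UTC.
Add 15 hours and 42 minutes leg 2 → 2:21 PM UTC (Jul 15).
Add 7 hours 24 minutes layover in Oakridge City → 9:45 PM UTC.
Add 8 hours and 58 minutes leg 3 → 6:43 AM UTC (Jul 16).
Seattle is UTC−7:00, so local arrival = 6:43 AM − 7:00 = 11:43 PM on Jul 15.

11:43 PM on Jul 15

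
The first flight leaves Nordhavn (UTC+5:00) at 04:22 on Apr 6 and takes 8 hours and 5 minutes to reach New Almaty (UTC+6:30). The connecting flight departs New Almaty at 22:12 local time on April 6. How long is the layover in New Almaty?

8 hours 15 minutes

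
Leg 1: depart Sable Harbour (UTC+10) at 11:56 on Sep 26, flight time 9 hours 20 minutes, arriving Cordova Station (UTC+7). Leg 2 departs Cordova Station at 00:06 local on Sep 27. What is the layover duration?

5 hours 50 minutes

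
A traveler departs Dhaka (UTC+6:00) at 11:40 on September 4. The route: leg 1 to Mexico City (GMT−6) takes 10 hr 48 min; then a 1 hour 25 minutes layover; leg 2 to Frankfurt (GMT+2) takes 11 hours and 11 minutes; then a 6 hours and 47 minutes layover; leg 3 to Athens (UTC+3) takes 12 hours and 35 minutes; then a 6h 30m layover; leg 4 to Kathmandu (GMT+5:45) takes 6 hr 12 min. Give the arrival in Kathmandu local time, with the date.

Convert departure to UTC: 11:40 − 6:00 = 05:40 UTC on Sep 4.
Add 10 hours and 48 minutes leg 1 → 16:28 UTC.
Add 1 hour 25 minutes layover in Mexico City → 17:53 UTC.
Add 11 hours 11 minutes leg 2 → 05:04 UTC (Sep 5).
Add 6 hours 47 minutes layover in Frankfurt → 11:51 UTC.
Add 12 hours 35 minutes leg 3 → 00:26 UTC (Sep 6).
Add 6 hours and 30 minutes layover in Athens → 06:56 UTC.
Add 6 hours 12 minutes leg 4 → 13:08 UTC.
Kathmandu is UTC+5:45, so local arrival = 13:08 + 5:45 = 18:53 on Sep 6.

18:53 on September 6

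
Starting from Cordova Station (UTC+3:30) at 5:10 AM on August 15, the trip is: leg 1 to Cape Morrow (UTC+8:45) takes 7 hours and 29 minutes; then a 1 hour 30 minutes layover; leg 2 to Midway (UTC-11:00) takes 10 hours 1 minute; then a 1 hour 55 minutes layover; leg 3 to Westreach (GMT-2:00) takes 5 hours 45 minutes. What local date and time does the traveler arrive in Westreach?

2:20 AM on August 16

Convert departure to UTC: 5:10 AM − 3:30 = 1:40 AM UTC on Aug 15.
Add 7 hours and 29 minutes leg 1 → 9:09 AM UTC.
Add 1 hour and 30 minutes layover in Cape Morrow → 10:39 AM UTC.
Add 10 hours and 1 minute leg 2 → 8:40 PM UTC.
Add 1 hour 55 minutes layover in Midway → 10:35 PM UTC.
Add 5 hours and 45 minutes leg 3 → 4:20 AM UTC (Aug 16).
Westreach is UTC−2:00, so local arrival = 4:20 AM − 2:00 = 2:20 AM on Aug 16.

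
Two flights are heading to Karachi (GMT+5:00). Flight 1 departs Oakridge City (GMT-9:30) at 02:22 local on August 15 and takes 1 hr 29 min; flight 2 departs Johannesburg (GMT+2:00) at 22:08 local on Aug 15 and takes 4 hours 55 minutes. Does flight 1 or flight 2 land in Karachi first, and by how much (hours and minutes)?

Flight 1 in UTC: 02:22 + 9:30 = 11:52 on Aug 15.
+1 hour 29 minutes → arrive 13:21 UTC on Aug 15.
Flight 2 in UTC: 22:08 − 2:00 = 20:08 on Aug 15.
+4 hours and 55 minutes → arrive 01:03 UTC on Aug 16.
Flight 1 lands earlier by 11 hours 42 minutes.

the first, by 11 hours 42 minutes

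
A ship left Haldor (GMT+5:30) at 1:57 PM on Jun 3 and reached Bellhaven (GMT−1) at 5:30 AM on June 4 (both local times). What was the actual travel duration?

22 hours 3 minutes

Departure in UTC: 1:57 PM − 5:30 = 8:27 AM on Jun 3.
Arrival in UTC: 5:30 AM + 1:00 = 6:30 AM on Jun 4.
Elapsed = 6:30 AM − 8:27 AM (+1 day) = 22 hours 3 minutes.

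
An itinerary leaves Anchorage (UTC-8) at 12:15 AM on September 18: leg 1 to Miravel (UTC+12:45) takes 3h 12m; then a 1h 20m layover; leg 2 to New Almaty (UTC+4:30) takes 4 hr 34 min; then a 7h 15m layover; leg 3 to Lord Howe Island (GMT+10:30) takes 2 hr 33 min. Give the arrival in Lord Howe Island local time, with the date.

Convert departure to UTC: 12:15 AM + 8:00 = 8:15 AM UTC on Sep 18.
Add 3 hours and 12 minutes leg 1 → 11:27 AM UTC.
Add 1 hour and 20 minutes layover in Miravel → 12:47 PM UTC.
Add 4 hours 34 minutes leg 2 → 5:21 PM UTC.
Add 7 hours and 15 minutes layover in New Almaty → 12:36 AM UTC (Sep 19).
Add 2 hours and 33 minutes leg 3 → 3:09 AM UTC.
Lord Howe Island is UTC+10:30, so local arrival = 3:09 AM + 10:30 = 1:39 PM on Sep 19.

1:39 PM on September 19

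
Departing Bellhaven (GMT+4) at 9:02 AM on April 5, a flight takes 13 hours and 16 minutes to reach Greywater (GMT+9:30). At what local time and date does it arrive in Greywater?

3:48 AM on Apr 6

Convert departure to UTC: 9:02 AM − 4:00 = 5:02 AM UTC on Apr 5.
Add 13 hours 16 minutes travel time → 6:18 PM UTC.
Greywater is UTC+9:30, so local arrival = 6:18 PM + 9:30 = 3:48 AM on Apr 6.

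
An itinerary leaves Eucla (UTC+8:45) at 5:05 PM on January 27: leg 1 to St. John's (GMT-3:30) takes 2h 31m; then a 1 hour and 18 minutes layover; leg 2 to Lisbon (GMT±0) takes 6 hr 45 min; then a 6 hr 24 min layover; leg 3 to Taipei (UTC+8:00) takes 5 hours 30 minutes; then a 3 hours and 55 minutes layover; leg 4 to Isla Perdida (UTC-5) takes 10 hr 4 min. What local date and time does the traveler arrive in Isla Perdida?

Convert departure to UTC: 5:05 PM − 8:45 = 8:20 AM UTC on Jan 27.
Add 2 hours 31 minutes leg 1 → 10:51 AM UTC.
Add 1 hour and 18 minutes layover in St. John's → 12:09 PM UTC.
Add 6 hours 45 minutes leg 2 → 6:54 PM UTC.
Add 6 hours 24 minutes layover in Lisbon → 1:18 AM UTC (Jan 28).
Add 5 hours 30 minutes leg 3 → 6:48 AM UTC.
Add 3 hours and 55 minutes layover in Taipei → 10:43 AM UTC.
Add 10 hours 4 minutes leg 4 → 8:47 PM UTC.
Isla Perdida is UTC−5:00, so local arrival = 8:47 PM − 5:00 = 3:47 PM on Jan 28.

3:47 PM on January 28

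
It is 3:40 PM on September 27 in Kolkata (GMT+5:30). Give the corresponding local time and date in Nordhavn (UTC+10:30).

In UTC: 3:40 PM − 5:30 = 10:10 AM on Sep 27.
Nordhavn is UTC+10:30: 10:10 AM + 10:30 = 8:40 PM on Sep 27.

8:40 PM on Sep 27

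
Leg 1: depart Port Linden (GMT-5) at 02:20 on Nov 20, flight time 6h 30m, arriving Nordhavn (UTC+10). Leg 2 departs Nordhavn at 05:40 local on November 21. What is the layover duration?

Convert departure to UTC: 02:20 + 5:00 = 07:20 UTC on Nov 20.
Add 6 hours 30 minutes flight time → 13:50 UTC.
Nordhavn is UTC+10:00, so local arrival = 13:50 + 10:00 = 23:50 on Nov 20.
Layover = 05:40 − 23:50 (+1 day) = 5 hours 50 minutes.

5 hours 50 minutes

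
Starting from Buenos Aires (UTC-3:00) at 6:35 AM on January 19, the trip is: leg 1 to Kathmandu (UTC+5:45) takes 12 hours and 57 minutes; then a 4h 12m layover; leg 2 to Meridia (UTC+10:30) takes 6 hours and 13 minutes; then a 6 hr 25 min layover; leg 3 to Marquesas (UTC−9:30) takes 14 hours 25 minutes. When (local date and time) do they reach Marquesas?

Convert departure to UTC: 6:35 AM + 3:00 = 9:35 AM UTC on Jan 19.
Add 12 hours 57 minutes leg 1 → 10:32 PM UTC.
Add 4 hours 12 minutes layover in Kathmandu → 2:44 AM UTC (Jan 20).
Add 6 hours and 13 minutes leg 2 → 8:57 AM UTC.
Add 6 hours 25 minutes layover in Meridia → 3:22 PM UTC.
Add 14 hours 25 minutes leg 3 → 5:47 AM UTC (Jan 21).
Marquesas is UTC−9:30, so local arrival = 5:47 AM − 9:30 = 8:17 PM on Jan 20.

8:17 PM on January 20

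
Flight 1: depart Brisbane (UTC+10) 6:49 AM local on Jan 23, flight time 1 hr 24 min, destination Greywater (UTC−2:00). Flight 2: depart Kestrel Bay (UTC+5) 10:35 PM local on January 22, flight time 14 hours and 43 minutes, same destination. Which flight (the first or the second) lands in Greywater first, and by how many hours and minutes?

Flight 1 in UTC: 6:49 AM − 10:00 = 8:49 PM on Jan 22.
+1 hour 24 minutes → arrive 10:13 PM UTC on Jan 22.
Flight 2 in UTC: 10:35 PM − 5:00 = 5:35 PM on Jan 22.
+14 hours 43 minutes → arrive 8:18 AM UTC on Jan 23.
Flight 1 lands earlier by 10 hours 5 minutes.

the first, by 10 hours 5 minutes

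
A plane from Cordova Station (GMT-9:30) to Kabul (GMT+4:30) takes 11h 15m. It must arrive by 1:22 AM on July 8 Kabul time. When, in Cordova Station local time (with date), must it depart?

Target arrival in UTC: 1:22 AM − 4:30 = 8:52 PM on Jul 7.
Subtract 11 hours and 15 minutes → departure 9:37 AM UTC on Jul 7.
Cordova Station is UTC−9:30: 9:37 AM − 9:30 = 12:07 AM on Jul 7.

12:07 AM on July 7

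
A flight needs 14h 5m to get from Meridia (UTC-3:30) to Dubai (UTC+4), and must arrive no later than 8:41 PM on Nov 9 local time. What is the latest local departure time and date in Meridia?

11:06 PM on November 8

Target arrival in UTC: 8:41 PM − 4:00 = 4:41 PM on Nov 9.
Subtract 14 hours and 5 minutes → departure 2:36 AM UTC on Nov 9.
Meridia is UTC−3:30: 2:36 AM − 3:30 = 11:06 PM on Nov 8.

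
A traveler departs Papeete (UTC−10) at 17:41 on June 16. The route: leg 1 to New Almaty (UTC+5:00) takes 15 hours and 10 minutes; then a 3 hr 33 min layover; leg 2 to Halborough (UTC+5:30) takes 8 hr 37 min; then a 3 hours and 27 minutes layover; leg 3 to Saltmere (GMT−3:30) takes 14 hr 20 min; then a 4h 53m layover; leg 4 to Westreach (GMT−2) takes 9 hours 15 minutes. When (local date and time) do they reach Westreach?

12:56 on June 19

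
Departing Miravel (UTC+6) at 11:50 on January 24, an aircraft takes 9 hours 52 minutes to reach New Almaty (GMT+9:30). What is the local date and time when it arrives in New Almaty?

Convert departure to UTC: 11:50 − 6:00 = 05:50 UTC on Jan 24.
Add 9 hours and 52 minutes travel time → 15:42 UTC.
New Almaty is UTC+9:30, so local arrival = 15:42 + 9:30 = 01:12 on Jan 25.

01:12 on January 25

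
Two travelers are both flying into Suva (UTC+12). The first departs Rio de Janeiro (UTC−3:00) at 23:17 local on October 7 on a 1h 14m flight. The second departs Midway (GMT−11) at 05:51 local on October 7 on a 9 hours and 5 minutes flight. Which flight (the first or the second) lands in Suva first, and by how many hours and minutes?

Flight 1 in UTC: 23:17 + 3:00 = 02:17 on Oct 8.
+1 hour 14 minutes → arrive 03:31 UTC on Oct 8.
Flight 2 in UTC: 05:51 + 11:00 = 16:51 on Oct 7.
+9 hours 5 minutes → arrive 01:56 UTC on Oct 8.
Flight 2 lands earlier by 1 hour 35 minutes.

the second, by 1 hour 35 minutes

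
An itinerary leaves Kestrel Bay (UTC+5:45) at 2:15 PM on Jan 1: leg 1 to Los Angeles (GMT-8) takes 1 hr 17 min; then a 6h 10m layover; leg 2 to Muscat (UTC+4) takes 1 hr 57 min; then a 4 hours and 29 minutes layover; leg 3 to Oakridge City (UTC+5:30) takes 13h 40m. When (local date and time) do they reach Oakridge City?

Convert departure to UTC: 2:15 PM − 5:45 = 8:30 AM UTC on Jan 1.
Add 1 hour 17 minutes leg 1 → 9:47 AM UTC.
Add 6 hours and 10 minutes layover in Los Angeles → 3:57 PM UTC.
Add 1 hour and 57 minutes leg 2 → 5:54 PM UTC.
Add 4 hours 29 minutes layover in Muscat → 10:23 PM UTC.
Add 13 hours 40 minutes leg 3 → 12:03 PM UTC (Jan 2).
Oakridge City is UTC+5:30, so local arrival = 12:03 PM + 5:30 = 5:33 PM on Jan 2.

5:33 PM on January 2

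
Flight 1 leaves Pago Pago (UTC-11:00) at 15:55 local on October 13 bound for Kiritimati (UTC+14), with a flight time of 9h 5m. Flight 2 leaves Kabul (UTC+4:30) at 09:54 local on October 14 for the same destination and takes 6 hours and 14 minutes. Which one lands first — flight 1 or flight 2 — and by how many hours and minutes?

Flight 1 in UTC: 15:55 + 11:00 = 02:55 on Oct 14.
+9 hours and 5 minutes → arrive 12:00 UTC on Oct 14.
Flight 2 in UTC: 09:54 − 4:30 = 05:24 on Oct 14.
+6 hours 14 minutes → arrive 11:38 UTC on Oct 14.
Flight 2 lands earlier by 22 minutes.

the second, by 22 minutes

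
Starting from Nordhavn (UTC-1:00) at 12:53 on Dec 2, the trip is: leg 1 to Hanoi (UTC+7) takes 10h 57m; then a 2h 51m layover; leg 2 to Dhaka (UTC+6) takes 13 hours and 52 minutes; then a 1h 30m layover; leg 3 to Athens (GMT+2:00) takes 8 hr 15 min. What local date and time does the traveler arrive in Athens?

05:18 on Dec 4

Convert departure to UTC: 12:53 + 1:00 = 13:53 UTC on Dec 2.
Add 10 hours and 57 minutes leg 1 → 00:50 UTC (Dec 3).
Add 2 hours 51 minutes layover in Hanoi → 03:41 UTC.
Add 13 hours 52 minutes leg 2 → 17:33 UTC.
Add 1 hour 30 minutes layover in Dhaka → 19:03 UTC.
Add 8 hours 15 minutes leg 3 → 03:18 UTC (Dec 4).
Athens is UTC+2:00, so local arrival = 03:18 + 2:00 = 05:18 on Dec 4.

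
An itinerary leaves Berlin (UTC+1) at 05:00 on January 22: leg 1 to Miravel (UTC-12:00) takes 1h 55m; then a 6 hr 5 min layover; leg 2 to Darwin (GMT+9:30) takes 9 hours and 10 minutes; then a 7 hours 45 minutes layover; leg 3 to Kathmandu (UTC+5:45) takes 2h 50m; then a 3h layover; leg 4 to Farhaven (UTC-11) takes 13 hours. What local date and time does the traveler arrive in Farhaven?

12:45 on Jan 23

Convert departure to UTC: 05:00 − 1:00 = 04:00 UTC on Jan 22.
Add 1 hour 55 minutes leg 1 → 05:55 UTC.
Add 6 hours and 5 minutes layover in Miravel → 12:00 UTC.
Add 9 hours and 10 minutes leg 2 → 21:10 UTC.
Add 7 hours 45 minutes layover in Darwin → 04:55 UTC (Jan 23).
Add 2 hours 50 minutes leg 3 → 07:45 UTC.
Add 3 hours layover in Kathmandu → 10:45 UTC.
Add 13 hours leg 4 → 23:45 UTC.
Farhaven is UTC−11:00, so local arrival = 23:45 − 11:00 = 12:45 on Jan 23.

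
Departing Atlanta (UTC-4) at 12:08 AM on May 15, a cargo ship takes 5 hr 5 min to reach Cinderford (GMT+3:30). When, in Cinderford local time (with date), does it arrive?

12:43 PM on May 15

Cinderford is 7:30 ahead of Atlanta.
After 5 hours and 5 minutes it is 5:13 AM in Atlanta.
Shift by the zone difference: 5:13 AM + 7:30 = 12:43 PM on May 15 in Cinderford.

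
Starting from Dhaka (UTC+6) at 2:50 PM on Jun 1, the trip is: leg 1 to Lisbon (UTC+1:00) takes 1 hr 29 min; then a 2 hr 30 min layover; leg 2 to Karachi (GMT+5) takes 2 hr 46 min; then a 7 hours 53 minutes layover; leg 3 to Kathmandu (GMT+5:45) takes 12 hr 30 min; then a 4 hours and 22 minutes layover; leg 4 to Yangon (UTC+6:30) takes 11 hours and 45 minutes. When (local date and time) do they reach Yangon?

10:35 AM on June 3

Convert departure to UTC: 2:50 PM − 6:00 = 8:50 AM UTC on Jun 1.
Add 1 hour 29 minutes leg 1 → 10:19 AM UTC.
Add 2 hours 30 minutes layover in Lisbon → 12:49 PM UTC.
Add 2 hours and 46 minutes leg 2 → 3:35 PM UTC.
Add 7 hours 53 minutes layover in Karachi → 11:28 PM UTC.
Add 12 hours 30 minutes leg 3 → 11:58 AM UTC (Jun 2).
Add 4 hours and 22 minutes layover in Kathmandu → 4:20 PM UTC.
Add 11 hours 45 minutes leg 4 → 4:05 AM UTC (Jun 3).
Yangon is UTC+6:30, so local arrival = 4:05 AM + 6:30 = 10:35 AM on Jun 3.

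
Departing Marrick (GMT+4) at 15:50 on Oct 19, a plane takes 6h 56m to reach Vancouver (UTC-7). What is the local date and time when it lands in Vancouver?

11:46 on Oct 19

Convert departure to UTC: 15:50 − 4:00 = 11:50 UTC on Oct 19.
Add 6 hours and 56 minutes travel time → 18:46 UTC.
Vancouver is UTC−7:00, so local arrival = 18:46 − 7:00 = 11:46 on Oct 19.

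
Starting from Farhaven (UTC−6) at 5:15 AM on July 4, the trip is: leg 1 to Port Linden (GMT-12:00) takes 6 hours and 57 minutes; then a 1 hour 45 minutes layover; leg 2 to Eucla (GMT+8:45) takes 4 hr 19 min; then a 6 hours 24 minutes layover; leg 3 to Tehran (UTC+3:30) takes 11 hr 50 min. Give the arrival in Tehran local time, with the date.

Convert departure to UTC: 5:15 AM + 6:00 = 11:15 AM UTC on Jul 4.
Add 6 hours and 57 minutes leg 1 → 6:12 PM UTC.
Add 1 hour and 45 minutes layover in Port Linden → 7:57 PM UTC.
Add 4 hours and 19 minutes leg 2 → 12:16 AM UTC (Jul 5).
Add 6 hours 24 minutes layover in Eucla → 6:40 AM UTC.
Add 11 hours 50 minutes leg 3 → 6:30 PM UTC.
Tehran is UTC+3:30, so local arrival = 6:30 PM + 3:30 = 10:00 PM on Jul 5.

10:00 PM on July 5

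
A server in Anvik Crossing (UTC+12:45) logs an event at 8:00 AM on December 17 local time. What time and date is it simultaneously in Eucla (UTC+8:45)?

4:00 AM on Dec 17

Eucla is 4:00 behind Anvik Crossing.
Shift by the zone difference: 8:00 AM − 4:00 = 4:00 AM on Dec 17 in Eucla.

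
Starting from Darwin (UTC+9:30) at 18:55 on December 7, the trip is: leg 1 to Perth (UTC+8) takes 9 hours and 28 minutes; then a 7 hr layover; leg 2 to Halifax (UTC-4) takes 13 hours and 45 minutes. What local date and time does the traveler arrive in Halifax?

Convert departure to UTC: 18:55 − 9:30 = 09:25 UTC on Dec 7.
Add 9 hours and 28 minutes leg 1 → 18:53 UTC.
Add 7 hours layover in Perth → 01:53 UTC (Dec 8).
Add 13 hours and 45 minutes leg 2 → 15:38 UTC.
Halifax is UTC−4:00, so local arrival = 15:38 − 4:00 = 11:38 on Dec 8.

11:38 on Dec 8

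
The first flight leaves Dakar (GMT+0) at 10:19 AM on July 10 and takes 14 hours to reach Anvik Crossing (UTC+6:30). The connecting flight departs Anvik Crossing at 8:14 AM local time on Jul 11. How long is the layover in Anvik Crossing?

Dakar is at UTC+0, so departure is already 10:19 AM UTC on Jul 10.
Add 14 hours flight time → 12:19 AM UTC (Jul 11).
Anvik Crossing is UTC+6:30, so local arrival = 12:19 AM + 6:30 = 6:49 AM on Jul 11.
Layover = 8:14 AM − 6:49 AM = 1 hour 25 minutes.

1 hour 25 minutes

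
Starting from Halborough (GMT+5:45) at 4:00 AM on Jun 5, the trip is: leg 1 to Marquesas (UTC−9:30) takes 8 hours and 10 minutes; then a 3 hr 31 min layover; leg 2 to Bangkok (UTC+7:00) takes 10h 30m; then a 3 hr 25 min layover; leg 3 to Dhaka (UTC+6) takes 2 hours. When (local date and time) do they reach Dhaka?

7:51 AM on Jun 6

Convert departure to UTC: 4:00 AM − 5:45 = 10:15 PM UTC on Jun 4.
Add 8 hours and 10 minutes leg 1 → 6:25 AM UTC (Jun 5).
Add 3 hours 31 minutes layover in Marquesas → 9:56 AM UTC.
Add 10 hours 30 minutes leg 2 → 8:26 PM UTC.
Add 3 hours 25 minutes layover in Bangkok → 11:51 PM UTC.
Add 2 hours leg 3 → 1:51 AM UTC (Jun 6).
Dhaka is UTC+6:00, so local arrival = 1:51 AM + 6:00 = 7:51 AM on Jun 6.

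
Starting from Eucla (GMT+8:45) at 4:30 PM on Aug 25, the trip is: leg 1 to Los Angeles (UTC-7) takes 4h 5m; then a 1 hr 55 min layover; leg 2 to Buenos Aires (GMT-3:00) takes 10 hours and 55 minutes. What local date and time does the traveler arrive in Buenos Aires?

Convert departure to UTC: 4:30 PM − 8:45 = 7:45 AM UTC on Aug 25.
Add 4 hours and 5 minutes leg 1 → 11:50 AM UTC.
Add 1 hour 55 minutes layover in Los Angeles → 1:45 PM UTC.
Add 10 hours and 55 minutes leg 2 → 12:40 AM UTC (Aug 26).
Buenos Aires is UTC−3:00, so local arrival = 12:40 AM − 3:00 = 9:40 PM on Aug 25.

9:40 PM on August 25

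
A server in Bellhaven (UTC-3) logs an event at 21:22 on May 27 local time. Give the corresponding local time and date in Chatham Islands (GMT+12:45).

13:07 on May 28

Chatham Islands is 15:45 ahead of Bellhaven.
Shift by the zone difference: 21:22 + 15:45 = 13:07 on May 28 in Chatham Islands.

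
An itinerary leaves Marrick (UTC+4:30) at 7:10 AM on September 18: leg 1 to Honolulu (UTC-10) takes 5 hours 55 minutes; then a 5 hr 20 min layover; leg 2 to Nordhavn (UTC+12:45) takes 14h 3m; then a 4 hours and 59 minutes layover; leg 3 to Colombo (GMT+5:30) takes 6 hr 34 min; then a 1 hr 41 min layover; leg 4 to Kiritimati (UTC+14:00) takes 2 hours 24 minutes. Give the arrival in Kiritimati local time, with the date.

Convert departure to UTC: 7:10 AM − 4:30 = 2:40 AM UTC on Sep 18.
Add 5 hours and 55 minutes leg 1 → 8:35 AM UTC.
Add 5 hours and 20 minutes layover in Honolulu → 1:55 PM UTC.
Add 14 hours 3 minutes leg 2 → 3:58 AM UTC (Sep 19).
Add 4 hours 59 minutes layover in Nordhavn → 8:57 AM UTC.
Add 6 hours 34 minutes leg 3 → 3:31 PM UTC.
Add 1 hour and 41 minutes layover in Colombo → 5:12 PM UTC.
Add 2 hours 24 minutes leg 4 → 7:36 PM UTC.
Kiritimati is UTC+14:00, so local arrival = 7:36 PM + 14:00 = 9:36 AM on Sep 20.

9:36 AM on September 20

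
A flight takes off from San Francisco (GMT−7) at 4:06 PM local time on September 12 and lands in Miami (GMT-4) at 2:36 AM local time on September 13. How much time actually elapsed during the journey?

7 hours 30 minutes

Departure in UTC: 4:06 PM + 7:00 = 11:06 PM on Sep 12.
Arrival in UTC: 2:36 AM + 4:00 = 6:36 AM on Sep 13.
Elapsed = 6:36 AM − 11:06 PM (+1 day) = 7 hours 30 minutes.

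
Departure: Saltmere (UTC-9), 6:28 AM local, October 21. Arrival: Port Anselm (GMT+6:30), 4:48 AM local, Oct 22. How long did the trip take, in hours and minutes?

6 hours 50 minutes

Departure in UTC: 6:28 AM + 9:00 = 3:28 PM on Oct 21.
Arrival in UTC: 4:48 AM − 6:30 = 10:18 PM on Oct 21.
Elapsed = 10:18 PM − 3:28 PM = 6 hours 50 minutes.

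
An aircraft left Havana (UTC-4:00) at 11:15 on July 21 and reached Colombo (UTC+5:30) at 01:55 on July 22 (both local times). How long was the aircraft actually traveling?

Departure in UTC: 11:15 + 4:00 = 15:15 on Jul 21.
Arrival in UTC: 01:55 − 5:30 = 20:25 on Jul 21.
Elapsed = 20:25 − 15:15 = 5 hours 10 minutes.

5 hours 10 minutes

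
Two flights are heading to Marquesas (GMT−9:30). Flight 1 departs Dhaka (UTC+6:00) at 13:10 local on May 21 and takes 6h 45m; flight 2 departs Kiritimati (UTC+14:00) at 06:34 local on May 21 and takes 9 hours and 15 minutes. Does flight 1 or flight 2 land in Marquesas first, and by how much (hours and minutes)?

the second, by 12 hours 6 minutes

Flight 1 in UTC: 13:10 − 6:00 = 07:10 on May 21.
+6 hours and 45 minutes → arrive 13:55 UTC on May 21.
Flight 2 in UTC: 06:34 − 14:00 = 16:34 on May 20.
+9 hours and 15 minutes → arrive 01:49 UTC on May 21.
Flight 2 lands earlier by 12 hours 6 minutes.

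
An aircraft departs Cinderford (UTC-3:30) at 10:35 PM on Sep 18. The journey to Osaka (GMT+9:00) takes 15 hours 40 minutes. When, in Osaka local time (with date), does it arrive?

Osaka is 12:30 ahead of Cinderford.
After 15 hours 40 minutes it is 2:15 PM (Sep 19) in Cinderford.
Shift by the zone difference: 2:15 PM + 12:30 = 2:45 AM on Sep 20 in Osaka.

2:45 AM on September 20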